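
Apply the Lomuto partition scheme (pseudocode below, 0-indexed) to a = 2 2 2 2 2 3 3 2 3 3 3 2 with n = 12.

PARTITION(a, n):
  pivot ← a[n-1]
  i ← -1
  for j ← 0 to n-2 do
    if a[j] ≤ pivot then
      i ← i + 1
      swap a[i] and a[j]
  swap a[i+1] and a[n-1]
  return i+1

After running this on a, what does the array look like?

2 2 2 2 2 2 2 3 3 3 3 3

pivot = a[11] = 2; i = -1
j=0: a[0]=2 ≤ 2 → i=0, swap a[0],a[0] (no change) → 2 2 2 2 2 3 3 2 3 3 3 2
j=1: a[1]=2 ≤ 2 → i=1, swap a[1],a[1] (no change) → 2 2 2 2 2 3 3 2 3 3 3 2
j=2: a[2]=2 ≤ 2 → i=2, swap a[2],a[2] (no change) → 2 2 2 2 2 3 3 2 3 3 3 2
j=3: a[3]=2 ≤ 2 → i=3, swap a[3],a[3] (no change) → 2 2 2 2 2 3 3 2 3 3 3 2
j=4: a[4]=2 ≤ 2 → i=4, swap a[4],a[4] (no change) → 2 2 2 2 2 3 3 2 3 3 3 2
j=5: a[5]=3 > 2 → no swap
j=6: a[6]=3 > 2 → no swap
j=7: a[7]=2 ≤ 2 → i=5, swap a[5],a[7] → 2 2 2 2 2 2 3 3 3 3 3 2
j=8: a[8]=3 > 2 → no swap
j=9: a[9]=3 > 2 → no swap
j=10: a[10]=3 > 2 → no swap
final swap a[6],a[11] → 2 2 2 2 2 2 2 3 3 3 3 3; return 6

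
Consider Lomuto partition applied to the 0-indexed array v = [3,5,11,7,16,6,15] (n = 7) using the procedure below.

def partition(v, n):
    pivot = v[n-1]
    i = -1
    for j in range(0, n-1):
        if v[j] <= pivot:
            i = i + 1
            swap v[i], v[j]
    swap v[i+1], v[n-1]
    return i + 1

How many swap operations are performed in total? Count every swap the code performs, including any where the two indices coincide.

6

pivot = v[6] = 15; i = -1
j=0: v[0]=3 ≤ 15 → i=0, swap v[0],v[0] (no change) → [3,5,11,7,16,6,15]
j=1: v[1]=5 ≤ 15 → i=1, swap v[1],v[1] (no change) → [3,5,11,7,16,6,15]
j=2: v[2]=11 ≤ 15 → i=2, swap v[2],v[2] (no change) → [3,5,11,7,16,6,15]
j=3: v[3]=7 ≤ 15 → i=3, swap v[3],v[3] (no change) → [3,5,11,7,16,6,15]
j=4: v[4]=16 > 15 → no swap
j=5: v[5]=6 ≤ 15 → i=4, swap v[4],v[5] → [3,5,11,7,6,16,15]
final swap v[5],v[6] → [3,5,11,7,6,15,16]; return 5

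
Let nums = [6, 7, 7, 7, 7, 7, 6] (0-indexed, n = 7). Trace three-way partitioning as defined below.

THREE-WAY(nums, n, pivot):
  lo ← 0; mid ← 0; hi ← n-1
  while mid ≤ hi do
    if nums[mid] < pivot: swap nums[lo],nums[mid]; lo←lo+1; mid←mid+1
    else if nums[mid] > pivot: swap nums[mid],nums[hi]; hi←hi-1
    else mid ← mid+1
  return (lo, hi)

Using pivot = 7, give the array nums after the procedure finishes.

[6, 6, 7, 7, 7, 7, 7]

lo=0 mid=0 hi=6
6<7: swap(0,0), lo=1 mid=1 ⇒ [6, 7, 7, 7, 7, 7, 6]
7=7: mid=2
7=7: mid=3
7=7: mid=4
7=7: mid=5
7=7: mid=6
6<7: swap(1,6), lo=2 mid=7 ⇒ [6, 6, 7, 7, 7, 7, 7]
done. lo=2 hi=6; nums=[6, 6, 7, 7, 7, 7, 7]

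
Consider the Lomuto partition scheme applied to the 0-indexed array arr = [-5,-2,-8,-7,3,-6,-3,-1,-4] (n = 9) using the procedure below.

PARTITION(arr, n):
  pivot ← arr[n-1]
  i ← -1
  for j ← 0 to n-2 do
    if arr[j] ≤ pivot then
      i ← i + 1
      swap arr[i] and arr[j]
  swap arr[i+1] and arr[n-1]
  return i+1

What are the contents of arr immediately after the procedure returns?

[-5,-8,-7,-6,-4,-2,-3,-1,3]

pivot = arr[8] = -4; i = -1
j=0: arr[0]=-5 ≤ -4 → i=0, swap arr[0],arr[0] (no change) → [-5,-2,-8,-7,3,-6,-3,-1,-4]
j=1: arr[1]=-2 > -4 → no swap
j=2: arr[2]=-8 ≤ -4 → i=1, swap arr[1],arr[2] → [-5,-8,-2,-7,3,-6,-3,-1,-4]
j=3: arr[3]=-7 ≤ -4 → i=2, swap arr[2],arr[3] → [-5,-8,-7,-2,3,-6,-3,-1,-4]
j=4: arr[4]=3 > -4 → no swap
j=5: arr[5]=-6 ≤ -4 → i=3, swap arr[3],arr[5] → [-5,-8,-7,-6,3,-2,-3,-1,-4]
j=6: arr[6]=-3 > -4 → no swap
j=7: arr[7]=-1 > -4 → no swap
final swap arr[4],arr[8] → [-5,-8,-7,-6,-4,-2,-3,-1,3]; return 4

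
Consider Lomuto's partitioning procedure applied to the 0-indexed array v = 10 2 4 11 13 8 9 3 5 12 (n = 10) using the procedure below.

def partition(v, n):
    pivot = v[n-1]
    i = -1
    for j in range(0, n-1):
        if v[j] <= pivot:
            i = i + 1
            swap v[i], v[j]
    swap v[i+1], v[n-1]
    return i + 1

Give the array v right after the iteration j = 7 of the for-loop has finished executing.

pivot = v[9] = 12; i = -1
j=0: v[0]=10 ≤ 12 → i=0, swap v[0],v[0] (no change) → 10 2 4 11 13 8 9 3 5 12
j=1: v[1]=2 ≤ 12 → i=1, swap v[1],v[1] (no change) → 10 2 4 11 13 8 9 3 5 12
j=2: v[2]=4 ≤ 12 → i=2, swap v[2],v[2] (no change) → 10 2 4 11 13 8 9 3 5 12
j=3: v[3]=11 ≤ 12 → i=3, swap v[3],v[3] (no change) → 10 2 4 11 13 8 9 3 5 12
j=4: v[4]=13 > 12 → no swap
j=5: v[5]=8 ≤ 12 → i=4, swap v[4],v[5] → 10 2 4 11 8 13 9 3 5 12
j=6: v[6]=9 ≤ 12 → i=5, swap v[5],v[6] → 10 2 4 11 8 9 13 3 5 12
j=7: v[7]=3 ≤ 12 → i=6, swap v[6],v[7] → 10 2 4 11 8 9 3 13 5 12
(after j=7) v = 10 2 4 11 8 9 3 13 5 12

10 2 4 11 8 9 3 13 5 12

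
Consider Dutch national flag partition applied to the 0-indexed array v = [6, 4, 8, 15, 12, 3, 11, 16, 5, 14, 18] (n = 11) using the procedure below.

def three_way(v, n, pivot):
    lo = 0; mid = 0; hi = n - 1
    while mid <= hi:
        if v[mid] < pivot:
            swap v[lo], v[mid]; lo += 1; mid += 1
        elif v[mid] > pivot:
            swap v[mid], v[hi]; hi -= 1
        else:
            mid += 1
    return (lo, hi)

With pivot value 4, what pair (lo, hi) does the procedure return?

lo=0 mid=0 hi=10
6>4: swap(0,10), hi=9 ⇒ [18, 4, 8, 15, 12, 3, 11, 16, 5, 14, 6]
18>4: swap(0,9), hi=8 ⇒ [14, 4, 8, 15, 12, 3, 11, 16, 5, 18, 6]
14>4: swap(0,8), hi=7 ⇒ [5, 4, 8, 15, 12, 3, 11, 16, 14, 18, 6]
5>4: swap(0,7), hi=6 ⇒ [16, 4, 8, 15, 12, 3, 11, 5, 14, 18, 6]
16>4: swap(0,6), hi=5 ⇒ [11, 4, 8, 15, 12, 3, 16, 5, 14, 18, 6]
11>4: swap(0,5), hi=4 ⇒ [3, 4, 8, 15, 12, 11, 16, 5, 14, 18, 6]
3<4: swap(0,0), lo=1 mid=1 ⇒ [3, 4, 8, 15, 12, 11, 16, 5, 14, 18, 6]
4=4: mid=2
8>4: swap(2,4), hi=3 ⇒ [3, 4, 12, 15, 8, 11, 16, 5, 14, 18, 6]
12>4: swap(2,3), hi=2 ⇒ [3, 4, 15, 12, 8, 11, 16, 5, 14, 18, 6]
15>4: swap(2,2), hi=1 ⇒ [3, 4, 15, 12, 8, 11, 16, 5, 14, 18, 6]
done. lo=1 hi=1; v=[3, 4, 15, 12, 8, 11, 16, 5, 14, 18, 6]

(1, 1)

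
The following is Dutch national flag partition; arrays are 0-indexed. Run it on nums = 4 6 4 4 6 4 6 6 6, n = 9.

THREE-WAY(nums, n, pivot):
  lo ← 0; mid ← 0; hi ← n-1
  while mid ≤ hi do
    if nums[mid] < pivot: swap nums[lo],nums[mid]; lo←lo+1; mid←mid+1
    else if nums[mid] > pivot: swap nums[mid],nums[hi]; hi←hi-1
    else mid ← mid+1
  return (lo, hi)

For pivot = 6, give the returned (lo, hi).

pivot = 6; lo=0, mid=0, hi=8
nums[mid]=4<6: swap nums[0],nums[0]; lo=1,mid=1 → 4 6 4 4 6 4 6 6 6
nums[mid]=6=6: mid=2
nums[mid]=4<6: swap nums[1],nums[2]; lo=2,mid=3 → 4 4 6 4 6 4 6 6 6
nums[mid]=4<6: swap nums[2],nums[3]; lo=3,mid=4 → 4 4 4 6 6 4 6 6 6
nums[mid]=6=6: mid=5
nums[mid]=4<6: swap nums[3],nums[5]; lo=4,mid=6 → 4 4 4 4 6 6 6 6 6
nums[mid]=6=6: mid=7
nums[mid]=6=6: mid=8
nums[mid]=6=6: mid=9
end: lo=4, hi=8; nums = 4 4 4 4 6 6 6 6 6

(4, 8)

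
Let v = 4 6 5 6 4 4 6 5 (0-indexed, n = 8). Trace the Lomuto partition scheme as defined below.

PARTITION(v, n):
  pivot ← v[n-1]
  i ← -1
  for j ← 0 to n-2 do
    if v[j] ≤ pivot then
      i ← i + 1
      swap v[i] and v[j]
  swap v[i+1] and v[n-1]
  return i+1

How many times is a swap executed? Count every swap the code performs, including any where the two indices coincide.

5

pivot=5, i=-1
j=0: 4≤5, i=0, swap(0,0) ⇒ 4 6 5 6 4 4 6 5
j=1: 6>5, skip
j=2: 5≤5, i=1, swap(1,2) ⇒ 4 5 6 6 4 4 6 5
j=3: 6>5, skip
j=4: 4≤5, i=2, swap(2,4) ⇒ 4 5 4 6 6 4 6 5
j=5: 4≤5, i=3, swap(3,5) ⇒ 4 5 4 4 6 6 6 5
j=6: 6>5, skip
swap(4,7) ⇒ 4 5 4 4 5 6 6 6; return 4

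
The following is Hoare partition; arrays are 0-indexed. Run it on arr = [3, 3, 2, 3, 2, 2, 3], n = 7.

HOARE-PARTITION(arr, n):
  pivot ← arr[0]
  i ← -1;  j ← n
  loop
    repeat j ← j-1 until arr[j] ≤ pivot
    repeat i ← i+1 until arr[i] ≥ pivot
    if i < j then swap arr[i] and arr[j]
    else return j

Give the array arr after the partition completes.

[3, 2, 2, 2, 3, 3, 3]

pivot = arr[0] = 3; i = -1, j = 7
j→6 (arr[6]=3≤3), i→0 (arr[0]=3≥3); i<j, swap → [3, 3, 2, 3, 2, 2, 3]
j→5 (arr[5]=2≤3), i→1 (arr[1]=3≥3); i<j, swap → [3, 2, 2, 3, 2, 3, 3]
j→4 (arr[4]=2≤3), i→3 (arr[3]=3≥3); i<j, swap → [3, 2, 2, 2, 3, 3, 3]
j→3, i→4; i≥j, return j=3. arr = [3, 2, 2, 2, 3, 3, 3]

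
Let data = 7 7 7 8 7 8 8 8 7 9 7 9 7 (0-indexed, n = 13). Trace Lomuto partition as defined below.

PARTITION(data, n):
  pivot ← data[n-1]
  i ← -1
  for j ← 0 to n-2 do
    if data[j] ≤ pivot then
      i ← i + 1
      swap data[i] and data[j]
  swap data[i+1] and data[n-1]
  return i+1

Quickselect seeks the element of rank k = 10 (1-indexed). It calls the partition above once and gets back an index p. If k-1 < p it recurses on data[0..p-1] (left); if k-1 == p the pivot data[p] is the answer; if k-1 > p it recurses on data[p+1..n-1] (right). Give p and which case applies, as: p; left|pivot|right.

6; right

pivot=7, i=-1
j=0: 7≤7, i=0, swap(0,0) ⇒ 7 7 7 8 7 8 8 8 7 9 7 9 7
j=1: 7≤7, i=1, swap(1,1) ⇒ 7 7 7 8 7 8 8 8 7 9 7 9 7
j=2: 7≤7, i=2, swap(2,2) ⇒ 7 7 7 8 7 8 8 8 7 9 7 9 7
j=3: 8>7, skip
j=4: 7≤7, i=3, swap(3,4) ⇒ 7 7 7 7 8 8 8 8 7 9 7 9 7
j=5: 8>7, skip
j=6: 8>7, skip
j=7: 8>7, skip
j=8: 7≤7, i=4, swap(4,8) ⇒ 7 7 7 7 7 8 8 8 8 9 7 9 7
j=9: 9>7, skip
j=10: 7≤7, i=5, swap(5,10) ⇒ 7 7 7 7 7 7 8 8 8 9 8 9 7
j=11: 9>7, skip
swap(6,12) ⇒ 7 7 7 7 7 7 7 8 8 9 8 9 8; return 6
p = 6; k-1 = 9 > 6 ⇒ right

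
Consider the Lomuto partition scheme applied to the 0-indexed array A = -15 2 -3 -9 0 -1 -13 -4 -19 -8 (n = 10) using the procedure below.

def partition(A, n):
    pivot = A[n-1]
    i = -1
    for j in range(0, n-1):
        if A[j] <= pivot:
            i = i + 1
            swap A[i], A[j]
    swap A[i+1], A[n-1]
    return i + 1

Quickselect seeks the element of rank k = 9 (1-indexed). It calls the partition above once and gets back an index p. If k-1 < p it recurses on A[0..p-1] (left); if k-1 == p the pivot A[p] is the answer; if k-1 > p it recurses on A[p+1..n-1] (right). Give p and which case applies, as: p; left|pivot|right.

pivot = A[9] = -8; i = -1
j=0: A[0]=-15 ≤ -8 → i=0, swap A[0],A[0] (no change) → -15 2 -3 -9 0 -1 -13 -4 -19 -8
j=1: A[1]=2 > -8 → no swap
j=2: A[2]=-3 > -8 → no swap
j=3: A[3]=-9 ≤ -8 → i=1, swap A[1],A[3] → -15 -9 -3 2 0 -1 -13 -4 -19 -8
j=4: A[4]=0 > -8 → no swap
j=5: A[5]=-1 > -8 → no swap
j=6: A[6]=-13 ≤ -8 → i=2, swap A[2],A[6] → -15 -9 -13 2 0 -1 -3 -4 -19 -8
j=7: A[7]=-4 > -8 → no swap
j=8: A[8]=-19 ≤ -8 → i=3, swap A[3],A[8] → -15 -9 -13 -19 0 -1 -3 -4 2 -8
final swap A[4],A[9] → -15 -9 -13 -19 -8 -1 -3 -4 2 0; return 4
p = 4; k-1 = 8 > 4 ⇒ right

4; right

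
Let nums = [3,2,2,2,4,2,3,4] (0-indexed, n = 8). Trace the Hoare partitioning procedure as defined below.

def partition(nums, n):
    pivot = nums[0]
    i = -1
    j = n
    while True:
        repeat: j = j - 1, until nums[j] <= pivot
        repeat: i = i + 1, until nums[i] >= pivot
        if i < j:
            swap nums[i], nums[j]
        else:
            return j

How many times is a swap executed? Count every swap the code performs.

pivot = nums[0] = 3; i = -1, j = 8
j→6 (nums[6]=3≤3), i→0 (nums[0]=3≥3); i<j, swap → [3,2,2,2,4,2,3,4]
j→5 (nums[5]=2≤3), i→4 (nums[4]=4≥3); i<j, swap → [3,2,2,2,2,4,3,4]
j→4, i→5; i≥j, return j=4. nums = [3,2,2,2,2,4,3,4]

2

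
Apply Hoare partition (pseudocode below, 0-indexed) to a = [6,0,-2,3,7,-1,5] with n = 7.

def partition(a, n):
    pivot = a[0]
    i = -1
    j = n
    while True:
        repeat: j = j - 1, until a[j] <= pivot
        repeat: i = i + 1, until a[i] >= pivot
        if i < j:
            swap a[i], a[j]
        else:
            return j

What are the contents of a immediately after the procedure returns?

[5,0,-2,3,-1,7,6]

pivot = a[0] = 6; i = -1, j = 7
j→6 (a[6]=5≤6), i→0 (a[0]=6≥6); i<j, swap → [5,0,-2,3,7,-1,6]
j→5 (a[5]=-1≤6), i→4 (a[4]=7≥6); i<j, swap → [5,0,-2,3,-1,7,6]
j→4, i→5; i≥j, return j=4. a = [5,0,-2,3,-1,7,6]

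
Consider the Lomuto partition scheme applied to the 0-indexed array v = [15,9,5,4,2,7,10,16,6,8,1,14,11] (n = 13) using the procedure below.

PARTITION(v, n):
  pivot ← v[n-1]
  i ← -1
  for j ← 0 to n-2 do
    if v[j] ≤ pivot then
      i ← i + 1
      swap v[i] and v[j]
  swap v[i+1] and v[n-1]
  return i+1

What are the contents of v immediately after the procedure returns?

pivot=11, i=-1
j=0: 15>11, skip
j=1: 9≤11, i=0, swap(0,1) ⇒ [9,15,5,4,2,7,10,16,6,8,1,14,11]
j=2: 5≤11, i=1, swap(1,2) ⇒ [9,5,15,4,2,7,10,16,6,8,1,14,11]
j=3: 4≤11, i=2, swap(2,3) ⇒ [9,5,4,15,2,7,10,16,6,8,1,14,11]
j=4: 2≤11, i=3, swap(3,4) ⇒ [9,5,4,2,15,7,10,16,6,8,1,14,11]
j=5: 7≤11, i=4, swap(4,5) ⇒ [9,5,4,2,7,15,10,16,6,8,1,14,11]
j=6: 10≤11, i=5, swap(5,6) ⇒ [9,5,4,2,7,10,15,16,6,8,1,14,11]
j=7: 16>11, skip
j=8: 6≤11, i=6, swap(6,8) ⇒ [9,5,4,2,7,10,6,16,15,8,1,14,11]
j=9: 8≤11, i=7, swap(7,9) ⇒ [9,5,4,2,7,10,6,8,15,16,1,14,11]
j=10: 1≤11, i=8, swap(8,10) ⇒ [9,5,4,2,7,10,6,8,1,16,15,14,11]
j=11: 14>11, skip
swap(9,12) ⇒ [9,5,4,2,7,10,6,8,1,11,15,14,16]; return 9

[9,5,4,2,7,10,6,8,1,11,15,14,16]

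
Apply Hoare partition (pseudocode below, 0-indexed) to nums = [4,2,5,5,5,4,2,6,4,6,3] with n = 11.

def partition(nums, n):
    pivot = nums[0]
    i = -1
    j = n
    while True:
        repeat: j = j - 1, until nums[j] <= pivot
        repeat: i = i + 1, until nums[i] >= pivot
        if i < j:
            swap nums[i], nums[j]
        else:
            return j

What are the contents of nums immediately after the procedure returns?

[3,2,4,2,4,5,5,6,5,6,4]

pivot=4
j stops at 10 (3), i stops at 0 (4); swap ⇒ [3,2,5,5,5,4,2,6,4,6,4]
j stops at 8 (4), i stops at 2 (5); swap ⇒ [3,2,4,5,5,4,2,6,5,6,4]
j stops at 6 (2), i stops at 3 (5); swap ⇒ [3,2,4,2,5,4,5,6,5,6,4]
j stops at 5 (4), i stops at 4 (5); swap ⇒ [3,2,4,2,4,5,5,6,5,6,4]
j stops at 4, i stops at 5; i≥j ⇒ return 4. nums=[3,2,4,2,4,5,5,6,5,6,4]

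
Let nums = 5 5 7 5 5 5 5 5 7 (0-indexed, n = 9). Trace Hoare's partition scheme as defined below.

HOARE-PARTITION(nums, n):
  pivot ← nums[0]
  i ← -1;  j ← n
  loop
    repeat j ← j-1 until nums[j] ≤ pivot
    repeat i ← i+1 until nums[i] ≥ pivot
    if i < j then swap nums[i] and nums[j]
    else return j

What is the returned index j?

3

pivot=5
j stops at 7 (5), i stops at 0 (5); swap ⇒ 5 5 7 5 5 5 5 5 7
j stops at 6 (5), i stops at 1 (5); swap ⇒ 5 5 7 5 5 5 5 5 7
j stops at 5 (5), i stops at 2 (7); swap ⇒ 5 5 5 5 5 7 5 5 7
j stops at 4 (5), i stops at 3 (5); swap ⇒ 5 5 5 5 5 7 5 5 7
j stops at 3, i stops at 4; i≥j ⇒ return 3. nums=5 5 5 5 5 7 5 5 7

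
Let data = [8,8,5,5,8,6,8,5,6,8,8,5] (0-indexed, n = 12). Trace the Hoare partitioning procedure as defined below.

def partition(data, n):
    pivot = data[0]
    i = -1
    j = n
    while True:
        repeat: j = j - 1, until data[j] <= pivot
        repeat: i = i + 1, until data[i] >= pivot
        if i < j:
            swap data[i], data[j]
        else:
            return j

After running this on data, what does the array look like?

pivot = data[0] = 8; i = -1, j = 12
j→11 (data[11]=5≤8), i→0 (data[0]=8≥8); i<j, swap → [5,8,5,5,8,6,8,5,6,8,8,8]
j→10 (data[10]=8≤8), i→1 (data[1]=8≥8); i<j, swap → [5,8,5,5,8,6,8,5,6,8,8,8]
j→9 (data[9]=8≤8), i→4 (data[4]=8≥8); i<j, swap → [5,8,5,5,8,6,8,5,6,8,8,8]
j→8 (data[8]=6≤8), i→6 (data[6]=8≥8); i<j, swap → [5,8,5,5,8,6,6,5,8,8,8,8]
j→7, i→8; i≥j, return j=7. data = [5,8,5,5,8,6,6,5,8,8,8,8]

[5,8,5,5,8,6,6,5,8,8,8,8]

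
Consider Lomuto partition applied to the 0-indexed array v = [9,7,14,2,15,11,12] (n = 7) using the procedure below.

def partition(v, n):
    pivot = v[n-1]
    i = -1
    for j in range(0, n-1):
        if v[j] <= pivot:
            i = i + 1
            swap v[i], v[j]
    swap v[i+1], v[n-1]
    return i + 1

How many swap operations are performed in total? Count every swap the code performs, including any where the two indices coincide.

5

pivot=12, i=-1
j=0: 9≤12, i=0, swap(0,0) ⇒ [9,7,14,2,15,11,12]
j=1: 7≤12, i=1, swap(1,1) ⇒ [9,7,14,2,15,11,12]
j=2: 14>12, skip
j=3: 2≤12, i=2, swap(2,3) ⇒ [9,7,2,14,15,11,12]
j=4: 15>12, skip
j=5: 11≤12, i=3, swap(3,5) ⇒ [9,7,2,11,15,14,12]
swap(4,6) ⇒ [9,7,2,11,12,14,15]; return 4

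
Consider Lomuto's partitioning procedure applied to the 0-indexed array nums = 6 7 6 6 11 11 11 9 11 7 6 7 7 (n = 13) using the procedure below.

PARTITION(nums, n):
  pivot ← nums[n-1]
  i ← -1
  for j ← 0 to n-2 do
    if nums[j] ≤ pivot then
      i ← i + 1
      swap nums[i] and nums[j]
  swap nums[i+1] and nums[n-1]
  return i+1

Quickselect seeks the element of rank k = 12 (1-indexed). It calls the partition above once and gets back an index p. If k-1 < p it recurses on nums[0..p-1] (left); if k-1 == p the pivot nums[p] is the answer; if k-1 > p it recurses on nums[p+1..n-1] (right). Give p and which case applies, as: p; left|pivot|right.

7; right

pivot = nums[12] = 7; i = -1
j=0: nums[0]=6 ≤ 7 → i=0, swap nums[0],nums[0] (no change) → 6 7 6 6 11 11 11 9 11 7 6 7 7
j=1: nums[1]=7 ≤ 7 → i=1, swap nums[1],nums[1] (no change) → 6 7 6 6 11 11 11 9 11 7 6 7 7
j=2: nums[2]=6 ≤ 7 → i=2, swap nums[2],nums[2] (no change) → 6 7 6 6 11 11 11 9 11 7 6 7 7
j=3: nums[3]=6 ≤ 7 → i=3, swap nums[3],nums[3] (no change) → 6 7 6 6 11 11 11 9 11 7 6 7 7
j=4: nums[4]=11 > 7 → no swap
j=5: nums[5]=11 > 7 → no swap
j=6: nums[6]=11 > 7 → no swap
j=7: nums[7]=9 > 7 → no swap
j=8: nums[8]=11 > 7 → no swap
j=9: nums[9]=7 ≤ 7 → i=4, swap nums[4],nums[9] → 6 7 6 6 7 11 11 9 11 11 6 7 7
j=10: nums[10]=6 ≤ 7 → i=5, swap nums[5],nums[10] → 6 7 6 6 7 6 11 9 11 11 11 7 7
j=11: nums[11]=7 ≤ 7 → i=6, swap nums[6],nums[11] → 6 7 6 6 7 6 7 9 11 11 11 11 7
final swap nums[7],nums[12] → 6 7 6 6 7 6 7 7 11 11 11 11 9; return 7
p = 7; k-1 = 11 > 7 ⇒ right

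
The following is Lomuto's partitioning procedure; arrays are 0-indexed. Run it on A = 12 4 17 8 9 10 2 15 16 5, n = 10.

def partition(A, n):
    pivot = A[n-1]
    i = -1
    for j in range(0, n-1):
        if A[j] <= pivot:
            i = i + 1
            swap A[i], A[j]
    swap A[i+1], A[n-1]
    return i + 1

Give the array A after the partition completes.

4 2 5 8 9 10 12 15 16 17

pivot=5, i=-1
j=0: 12>5, skip
j=1: 4≤5, i=0, swap(0,1) ⇒ 4 12 17 8 9 10 2 15 16 5
j=2: 17>5, skip
j=3: 8>5, skip
j=4: 9>5, skip
j=5: 10>5, skip
j=6: 2≤5, i=1, swap(1,6) ⇒ 4 2 17 8 9 10 12 15 16 5
j=7: 15>5, skip
j=8: 16>5, skip
swap(2,9) ⇒ 4 2 5 8 9 10 12 15 16 17; return 2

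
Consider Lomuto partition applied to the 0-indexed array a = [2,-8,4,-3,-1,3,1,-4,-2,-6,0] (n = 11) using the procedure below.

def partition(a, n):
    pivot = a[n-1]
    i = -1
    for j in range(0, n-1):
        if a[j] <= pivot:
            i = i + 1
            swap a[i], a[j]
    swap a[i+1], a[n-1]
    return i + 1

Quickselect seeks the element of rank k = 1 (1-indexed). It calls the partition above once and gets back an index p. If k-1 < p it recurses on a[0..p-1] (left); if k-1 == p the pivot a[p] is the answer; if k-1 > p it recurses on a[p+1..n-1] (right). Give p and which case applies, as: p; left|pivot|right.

6; left

pivot = a[10] = 0; i = -1
j=0: a[0]=2 > 0 → no swap
j=1: a[1]=-8 ≤ 0 → i=0, swap a[0],a[1] → [-8,2,4,-3,-1,3,1,-4,-2,-6,0]
j=2: a[2]=4 > 0 → no swap
j=3: a[3]=-3 ≤ 0 → i=1, swap a[1],a[3] → [-8,-3,4,2,-1,3,1,-4,-2,-6,0]
j=4: a[4]=-1 ≤ 0 → i=2, swap a[2],a[4] → [-8,-3,-1,2,4,3,1,-4,-2,-6,0]
j=5: a[5]=3 > 0 → no swap
j=6: a[6]=1 > 0 → no swap
j=7: a[7]=-4 ≤ 0 → i=3, swap a[3],a[7] → [-8,-3,-1,-4,4,3,1,2,-2,-6,0]
j=8: a[8]=-2 ≤ 0 → i=4, swap a[4],a[8] → [-8,-3,-1,-4,-2,3,1,2,4,-6,0]
j=9: a[9]=-6 ≤ 0 → i=5, swap a[5],a[9] → [-8,-3,-1,-4,-2,-6,1,2,4,3,0]
final swap a[6],a[10] → [-8,-3,-1,-4,-2,-6,0,2,4,3,1]; return 6
p = 6; k-1 = 0 < 6 ⇒ left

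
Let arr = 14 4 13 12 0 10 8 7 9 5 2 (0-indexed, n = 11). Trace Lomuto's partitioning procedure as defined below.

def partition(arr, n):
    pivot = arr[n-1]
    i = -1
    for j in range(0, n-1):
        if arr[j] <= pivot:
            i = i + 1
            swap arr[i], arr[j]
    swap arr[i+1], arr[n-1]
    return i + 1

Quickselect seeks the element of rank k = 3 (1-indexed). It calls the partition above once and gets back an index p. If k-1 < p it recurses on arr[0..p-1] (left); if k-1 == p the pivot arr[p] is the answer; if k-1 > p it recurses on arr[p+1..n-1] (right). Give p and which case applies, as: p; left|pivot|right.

pivot=2, i=-1
j=0: 14>2, skip
j=1: 4>2, skip
j=2: 13>2, skip
j=3: 12>2, skip
j=4: 0≤2, i=0, swap(0,4) ⇒ 0 4 13 12 14 10 8 7 9 5 2
j=5: 10>2, skip
j=6: 8>2, skip
j=7: 7>2, skip
j=8: 9>2, skip
j=9: 5>2, skip
swap(1,10) ⇒ 0 2 13 12 14 10 8 7 9 5 4; return 1
p = 1; k-1 = 2 > 1 ⇒ right

1; right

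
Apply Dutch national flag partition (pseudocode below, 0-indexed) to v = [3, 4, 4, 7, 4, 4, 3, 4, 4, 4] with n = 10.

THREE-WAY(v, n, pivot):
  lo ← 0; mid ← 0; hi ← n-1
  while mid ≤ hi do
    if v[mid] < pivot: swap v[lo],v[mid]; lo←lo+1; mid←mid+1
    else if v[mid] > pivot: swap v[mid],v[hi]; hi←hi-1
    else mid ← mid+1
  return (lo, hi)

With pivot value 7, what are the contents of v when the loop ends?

[3, 4, 4, 4, 4, 3, 4, 4, 4, 7]

lo=0 mid=0 hi=9
3<7: swap(0,0), lo=1 mid=1 ⇒ [3, 4, 4, 7, 4, 4, 3, 4, 4, 4]
4<7: swap(1,1), lo=2 mid=2 ⇒ [3, 4, 4, 7, 4, 4, 3, 4, 4, 4]
4<7: swap(2,2), lo=3 mid=3 ⇒ [3, 4, 4, 7, 4, 4, 3, 4, 4, 4]
7=7: mid=4
4<7: swap(3,4), lo=4 mid=5 ⇒ [3, 4, 4, 4, 7, 4, 3, 4, 4, 4]
4<7: swap(4,5), lo=5 mid=6 ⇒ [3, 4, 4, 4, 4, 7, 3, 4, 4, 4]
3<7: swap(5,6), lo=6 mid=7 ⇒ [3, 4, 4, 4, 4, 3, 7, 4, 4, 4]
4<7: swap(6,7), lo=7 mid=8 ⇒ [3, 4, 4, 4, 4, 3, 4, 7, 4, 4]
4<7: swap(7,8), lo=8 mid=9 ⇒ [3, 4, 4, 4, 4, 3, 4, 4, 7, 4]
4<7: swap(8,9), lo=9 mid=10 ⇒ [3, 4, 4, 4, 4, 3, 4, 4, 4, 7]
done. lo=9 hi=9; v=[3, 4, 4, 4, 4, 3, 4, 4, 4, 7]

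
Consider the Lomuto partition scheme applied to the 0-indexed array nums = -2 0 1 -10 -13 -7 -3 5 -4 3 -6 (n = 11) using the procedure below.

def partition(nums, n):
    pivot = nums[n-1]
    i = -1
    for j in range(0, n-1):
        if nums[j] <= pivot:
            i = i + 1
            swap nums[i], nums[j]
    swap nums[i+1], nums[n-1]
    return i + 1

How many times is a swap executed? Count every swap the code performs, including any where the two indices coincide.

4

pivot = nums[10] = -6; i = -1
j=0: nums[0]=-2 > -6 → no swap
j=1: nums[1]=0 > -6 → no swap
j=2: nums[2]=1 > -6 → no swap
j=3: nums[3]=-10 ≤ -6 → i=0, swap nums[0],nums[3] → -10 0 1 -2 -13 -7 -3 5 -4 3 -6
j=4: nums[4]=-13 ≤ -6 → i=1, swap nums[1],nums[4] → -10 -13 1 -2 0 -7 -3 5 -4 3 -6
j=5: nums[5]=-7 ≤ -6 → i=2, swap nums[2],nums[5] → -10 -13 -7 -2 0 1 -3 5 -4 3 -6
j=6: nums[6]=-3 > -6 → no swap
j=7: nums[7]=5 > -6 → no swap
j=8: nums[8]=-4 > -6 → no swap
j=9: nums[9]=3 > -6 → no swap
final swap nums[3],nums[10] → -10 -13 -7 -6 0 1 -3 5 -4 3 -2; return 3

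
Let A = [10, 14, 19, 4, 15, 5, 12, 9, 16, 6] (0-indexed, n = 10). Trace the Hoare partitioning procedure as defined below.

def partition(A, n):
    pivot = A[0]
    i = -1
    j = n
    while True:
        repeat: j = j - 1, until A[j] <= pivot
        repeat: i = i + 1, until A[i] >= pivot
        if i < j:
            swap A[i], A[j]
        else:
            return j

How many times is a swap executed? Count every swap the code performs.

pivot = A[0] = 10; i = -1, j = 10
j→9 (A[9]=6≤10), i→0 (A[0]=10≥10); i<j, swap → [6, 14, 19, 4, 15, 5, 12, 9, 16, 10]
j→7 (A[7]=9≤10), i→1 (A[1]=14≥10); i<j, swap → [6, 9, 19, 4, 15, 5, 12, 14, 16, 10]
j→5 (A[5]=5≤10), i→2 (A[2]=19≥10); i<j, swap → [6, 9, 5, 4, 15, 19, 12, 14, 16, 10]
j→3, i→4; i≥j, return j=3. A = [6, 9, 5, 4, 15, 19, 12, 14, 16, 10]

3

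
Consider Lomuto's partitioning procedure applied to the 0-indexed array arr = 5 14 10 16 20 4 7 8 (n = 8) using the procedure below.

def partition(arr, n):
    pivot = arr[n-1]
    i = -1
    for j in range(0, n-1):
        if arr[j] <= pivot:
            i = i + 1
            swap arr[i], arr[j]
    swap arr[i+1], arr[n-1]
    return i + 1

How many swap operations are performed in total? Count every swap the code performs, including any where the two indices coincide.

4

pivot = arr[7] = 8; i = -1
j=0: arr[0]=5 ≤ 8 → i=0, swap arr[0],arr[0] (no change) → 5 14 10 16 20 4 7 8
j=1: arr[1]=14 > 8 → no swap
j=2: arr[2]=10 > 8 → no swap
j=3: arr[3]=16 > 8 → no swap
j=4: arr[4]=20 > 8 → no swap
j=5: arr[5]=4 ≤ 8 → i=1, swap arr[1],arr[5] → 5 4 10 16 20 14 7 8
j=6: arr[6]=7 ≤ 8 → i=2, swap arr[2],arr[6] → 5 4 7 16 20 14 10 8
final swap arr[3],arr[7] → 5 4 7 8 20 14 10 16; return 3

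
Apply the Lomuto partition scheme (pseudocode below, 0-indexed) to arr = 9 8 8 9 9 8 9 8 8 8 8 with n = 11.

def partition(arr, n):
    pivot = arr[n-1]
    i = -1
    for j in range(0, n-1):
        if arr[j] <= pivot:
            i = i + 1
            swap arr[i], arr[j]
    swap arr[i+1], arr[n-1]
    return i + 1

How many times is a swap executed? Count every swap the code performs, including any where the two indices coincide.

pivot = arr[10] = 8; i = -1
j=0: arr[0]=9 > 8 → no swap
j=1: arr[1]=8 ≤ 8 → i=0, swap arr[0],arr[1] → 8 9 8 9 9 8 9 8 8 8 8
j=2: arr[2]=8 ≤ 8 → i=1, swap arr[1],arr[2] → 8 8 9 9 9 8 9 8 8 8 8
j=3: arr[3]=9 > 8 → no swap
j=4: arr[4]=9 > 8 → no swap
j=5: arr[5]=8 ≤ 8 → i=2, swap arr[2],arr[5] → 8 8 8 9 9 9 9 8 8 8 8
j=6: arr[6]=9 > 8 → no swap
j=7: arr[7]=8 ≤ 8 → i=3, swap arr[3],arr[7] → 8 8 8 8 9 9 9 9 8 8 8
j=8: arr[8]=8 ≤ 8 → i=4, swap arr[4],arr[8] → 8 8 8 8 8 9 9 9 9 8 8
j=9: arr[9]=8 ≤ 8 → i=5, swap arr[5],arr[9] → 8 8 8 8 8 8 9 9 9 9 8
final swap arr[6],arr[10] → 8 8 8 8 8 8 8 9 9 9 9; return 6

7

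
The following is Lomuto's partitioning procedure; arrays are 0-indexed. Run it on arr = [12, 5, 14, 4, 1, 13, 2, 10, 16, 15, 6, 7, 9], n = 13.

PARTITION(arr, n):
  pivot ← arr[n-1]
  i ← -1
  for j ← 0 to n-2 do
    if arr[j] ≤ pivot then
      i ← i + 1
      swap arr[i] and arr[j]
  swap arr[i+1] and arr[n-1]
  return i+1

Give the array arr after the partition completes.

[5, 4, 1, 2, 6, 7, 9, 10, 16, 15, 14, 13, 12]

pivot=9, i=-1
j=0: 12>9, skip
j=1: 5≤9, i=0, swap(0,1) ⇒ [5, 12, 14, 4, 1, 13, 2, 10, 16, 15, 6, 7, 9]
j=2: 14>9, skip
j=3: 4≤9, i=1, swap(1,3) ⇒ [5, 4, 14, 12, 1, 13, 2, 10, 16, 15, 6, 7, 9]
j=4: 1≤9, i=2, swap(2,4) ⇒ [5, 4, 1, 12, 14, 13, 2, 10, 16, 15, 6, 7, 9]
j=5: 13>9, skip
j=6: 2≤9, i=3, swap(3,6) ⇒ [5, 4, 1, 2, 14, 13, 12, 10, 16, 15, 6, 7, 9]
j=7: 10>9, skip
j=8: 16>9, skip
j=9: 15>9, skip
j=10: 6≤9, i=4, swap(4,10) ⇒ [5, 4, 1, 2, 6, 13, 12, 10, 16, 15, 14, 7, 9]
j=11: 7≤9, i=5, swap(5,11) ⇒ [5, 4, 1, 2, 6, 7, 12, 10, 16, 15, 14, 13, 9]
swap(6,12) ⇒ [5, 4, 1, 2, 6, 7, 9, 10, 16, 15, 14, 13, 12]; return 6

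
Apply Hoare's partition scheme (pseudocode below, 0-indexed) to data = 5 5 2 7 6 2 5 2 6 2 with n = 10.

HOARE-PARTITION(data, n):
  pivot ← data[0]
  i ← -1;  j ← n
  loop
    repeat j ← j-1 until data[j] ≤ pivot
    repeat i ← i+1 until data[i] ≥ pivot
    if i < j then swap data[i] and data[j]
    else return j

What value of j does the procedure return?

pivot = data[0] = 5; i = -1, j = 10
j→9 (data[9]=2≤5), i→0 (data[0]=5≥5); i<j, swap → 2 5 2 7 6 2 5 2 6 5
j→7 (data[7]=2≤5), i→1 (data[1]=5≥5); i<j, swap → 2 2 2 7 6 2 5 5 6 5
j→6 (data[6]=5≤5), i→3 (data[3]=7≥5); i<j, swap → 2 2 2 5 6 2 7 5 6 5
j→5 (data[5]=2≤5), i→4 (data[4]=6≥5); i<j, swap → 2 2 2 5 2 6 7 5 6 5
j→4, i→5; i≥j, return j=4. data = 2 2 2 5 2 6 7 5 6 5

4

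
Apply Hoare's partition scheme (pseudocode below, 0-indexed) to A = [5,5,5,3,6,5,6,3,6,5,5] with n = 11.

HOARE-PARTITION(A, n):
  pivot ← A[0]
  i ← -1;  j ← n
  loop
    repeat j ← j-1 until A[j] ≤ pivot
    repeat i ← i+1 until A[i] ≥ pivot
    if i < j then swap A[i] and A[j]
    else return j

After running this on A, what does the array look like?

[5,5,3,3,5,6,6,5,6,5,5]

pivot = A[0] = 5; i = -1, j = 11
j→10 (A[10]=5≤5), i→0 (A[0]=5≥5); i<j, swap → [5,5,5,3,6,5,6,3,6,5,5]
j→9 (A[9]=5≤5), i→1 (A[1]=5≥5); i<j, swap → [5,5,5,3,6,5,6,3,6,5,5]
j→7 (A[7]=3≤5), i→2 (A[2]=5≥5); i<j, swap → [5,5,3,3,6,5,6,5,6,5,5]
j→5 (A[5]=5≤5), i→4 (A[4]=6≥5); i<j, swap → [5,5,3,3,5,6,6,5,6,5,5]
j→4, i→5; i≥j, return j=4. A = [5,5,3,3,5,6,6,5,6,5,5]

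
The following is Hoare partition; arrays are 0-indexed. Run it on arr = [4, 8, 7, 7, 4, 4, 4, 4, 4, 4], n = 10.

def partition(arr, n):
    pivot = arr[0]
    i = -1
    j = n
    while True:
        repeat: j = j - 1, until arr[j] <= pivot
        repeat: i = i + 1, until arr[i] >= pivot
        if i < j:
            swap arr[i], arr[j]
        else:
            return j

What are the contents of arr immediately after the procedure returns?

pivot = arr[0] = 4; i = -1, j = 10
j→9 (arr[9]=4≤4), i→0 (arr[0]=4≥4); i<j, swap → [4, 8, 7, 7, 4, 4, 4, 4, 4, 4]
j→8 (arr[8]=4≤4), i→1 (arr[1]=8≥4); i<j, swap → [4, 4, 7, 7, 4, 4, 4, 4, 8, 4]
j→7 (arr[7]=4≤4), i→2 (arr[2]=7≥4); i<j, swap → [4, 4, 4, 7, 4, 4, 4, 7, 8, 4]
j→6 (arr[6]=4≤4), i→3 (arr[3]=7≥4); i<j, swap → [4, 4, 4, 4, 4, 4, 7, 7, 8, 4]
j→5 (arr[5]=4≤4), i→4 (arr[4]=4≥4); i<j, swap → [4, 4, 4, 4, 4, 4, 7, 7, 8, 4]
j→4, i→5; i≥j, return j=4. arr = [4, 4, 4, 4, 4, 4, 7, 7, 8, 4]

[4, 4, 4, 4, 4, 4, 7, 7, 8, 4]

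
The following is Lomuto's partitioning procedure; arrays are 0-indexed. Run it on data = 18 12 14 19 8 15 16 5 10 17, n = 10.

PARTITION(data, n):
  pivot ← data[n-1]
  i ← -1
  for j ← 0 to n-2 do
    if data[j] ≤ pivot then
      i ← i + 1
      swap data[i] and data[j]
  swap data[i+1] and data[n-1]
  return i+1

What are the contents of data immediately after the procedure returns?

12 14 8 15 16 5 10 17 18 19

pivot = data[9] = 17; i = -1
j=0: data[0]=18 > 17 → no swap
j=1: data[1]=12 ≤ 17 → i=0, swap data[0],data[1] → 12 18 14 19 8 15 16 5 10 17
j=2: data[2]=14 ≤ 17 → i=1, swap data[1],data[2] → 12 14 18 19 8 15 16 5 10 17
j=3: data[3]=19 > 17 → no swap
j=4: data[4]=8 ≤ 17 → i=2, swap data[2],data[4] → 12 14 8 19 18 15 16 5 10 17
j=5: data[5]=15 ≤ 17 → i=3, swap data[3],data[5] → 12 14 8 15 18 19 16 5 10 17
j=6: data[6]=16 ≤ 17 → i=4, swap data[4],data[6] → 12 14 8 15 16 19 18 5 10 17
j=7: data[7]=5 ≤ 17 → i=5, swap data[5],data[7] → 12 14 8 15 16 5 18 19 10 17
j=8: data[8]=10 ≤ 17 → i=6, swap data[6],data[8] → 12 14 8 15 16 5 10 19 18 17
final swap data[7],data[9] → 12 14 8 15 16 5 10 17 18 19; return 7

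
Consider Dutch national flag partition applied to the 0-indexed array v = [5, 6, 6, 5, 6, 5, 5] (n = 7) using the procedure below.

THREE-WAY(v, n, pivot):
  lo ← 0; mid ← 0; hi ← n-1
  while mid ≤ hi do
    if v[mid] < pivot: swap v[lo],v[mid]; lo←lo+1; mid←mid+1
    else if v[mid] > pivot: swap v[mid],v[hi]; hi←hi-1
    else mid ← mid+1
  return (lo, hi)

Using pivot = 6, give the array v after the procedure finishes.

[5, 5, 5, 5, 6, 6, 6]

pivot = 6; lo=0, mid=0, hi=6
v[mid]=5<6: swap v[0],v[0]; lo=1,mid=1 → [5, 6, 6, 5, 6, 5, 5]
v[mid]=6=6: mid=2
v[mid]=6=6: mid=3
v[mid]=5<6: swap v[1],v[3]; lo=2,mid=4 → [5, 5, 6, 6, 6, 5, 5]
v[mid]=6=6: mid=5
v[mid]=5<6: swap v[2],v[5]; lo=3,mid=6 → [5, 5, 5, 6, 6, 6, 5]
v[mid]=5<6: swap v[3],v[6]; lo=4,mid=7 → [5, 5, 5, 5, 6, 6, 6]
end: lo=4, hi=6; v = [5, 5, 5, 5, 6, 6, 6]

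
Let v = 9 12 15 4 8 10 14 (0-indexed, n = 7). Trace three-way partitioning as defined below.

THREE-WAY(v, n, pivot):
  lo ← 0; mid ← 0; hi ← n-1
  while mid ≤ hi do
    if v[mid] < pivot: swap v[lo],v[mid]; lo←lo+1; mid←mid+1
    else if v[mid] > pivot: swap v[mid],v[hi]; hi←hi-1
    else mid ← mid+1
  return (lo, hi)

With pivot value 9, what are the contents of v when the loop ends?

pivot = 9; lo=0, mid=0, hi=6
v[mid]=9=9: mid=1
v[mid]=12>9: swap v[1],v[6]; hi=5 → 9 14 15 4 8 10 12
v[mid]=14>9: swap v[1],v[5]; hi=4 → 9 10 15 4 8 14 12
v[mid]=10>9: swap v[1],v[4]; hi=3 → 9 8 15 4 10 14 12
v[mid]=8<9: swap v[0],v[1]; lo=1,mid=2 → 8 9 15 4 10 14 12
v[mid]=15>9: swap v[2],v[3]; hi=2 → 8 9 4 15 10 14 12
v[mid]=4<9: swap v[1],v[2]; lo=2,mid=3 → 8 4 9 15 10 14 12
end: lo=2, hi=2; v = 8 4 9 15 10 14 12

8 4 9 15 10 14 12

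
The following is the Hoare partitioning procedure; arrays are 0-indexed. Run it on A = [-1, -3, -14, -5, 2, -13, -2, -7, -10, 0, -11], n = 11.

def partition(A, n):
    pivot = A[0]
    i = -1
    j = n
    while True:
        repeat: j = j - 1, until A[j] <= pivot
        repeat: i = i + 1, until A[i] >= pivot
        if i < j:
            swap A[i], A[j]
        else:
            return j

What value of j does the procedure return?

7

pivot = A[0] = -1; i = -1, j = 11
j→10 (A[10]=-11≤-1), i→0 (A[0]=-1≥-1); i<j, swap → [-11, -3, -14, -5, 2, -13, -2, -7, -10, 0, -1]
j→8 (A[8]=-10≤-1), i→4 (A[4]=2≥-1); i<j, swap → [-11, -3, -14, -5, -10, -13, -2, -7, 2, 0, -1]
j→7, i→8; i≥j, return j=7. A = [-11, -3, -14, -5, -10, -13, -2, -7, 2, 0, -1]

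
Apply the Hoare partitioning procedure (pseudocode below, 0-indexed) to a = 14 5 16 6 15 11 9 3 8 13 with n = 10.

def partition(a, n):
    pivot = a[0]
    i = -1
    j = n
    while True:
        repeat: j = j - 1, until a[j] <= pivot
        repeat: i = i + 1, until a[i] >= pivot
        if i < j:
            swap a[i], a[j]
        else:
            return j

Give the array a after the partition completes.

pivot = a[0] = 14; i = -1, j = 10
j→9 (a[9]=13≤14), i→0 (a[0]=14≥14); i<j, swap → 13 5 16 6 15 11 9 3 8 14
j→8 (a[8]=8≤14), i→2 (a[2]=16≥14); i<j, swap → 13 5 8 6 15 11 9 3 16 14
j→7 (a[7]=3≤14), i→4 (a[4]=15≥14); i<j, swap → 13 5 8 6 3 11 9 15 16 14
j→6, i→7; i≥j, return j=6. a = 13 5 8 6 3 11 9 15 16 14

13 5 8 6 3 11 9 15 16 14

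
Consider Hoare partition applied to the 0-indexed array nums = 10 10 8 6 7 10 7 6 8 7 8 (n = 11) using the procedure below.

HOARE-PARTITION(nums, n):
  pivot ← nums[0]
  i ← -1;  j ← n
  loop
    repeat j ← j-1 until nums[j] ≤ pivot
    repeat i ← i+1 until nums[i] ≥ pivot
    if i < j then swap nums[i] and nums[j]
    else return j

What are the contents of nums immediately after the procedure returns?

pivot=10
j stops at 10 (8), i stops at 0 (10); swap ⇒ 8 10 8 6 7 10 7 6 8 7 10
j stops at 9 (7), i stops at 1 (10); swap ⇒ 8 7 8 6 7 10 7 6 8 10 10
j stops at 8 (8), i stops at 5 (10); swap ⇒ 8 7 8 6 7 8 7 6 10 10 10
j stops at 7, i stops at 8; i≥j ⇒ return 7. nums=8 7 8 6 7 8 7 6 10 10 10

8 7 8 6 7 8 7 6 10 10 10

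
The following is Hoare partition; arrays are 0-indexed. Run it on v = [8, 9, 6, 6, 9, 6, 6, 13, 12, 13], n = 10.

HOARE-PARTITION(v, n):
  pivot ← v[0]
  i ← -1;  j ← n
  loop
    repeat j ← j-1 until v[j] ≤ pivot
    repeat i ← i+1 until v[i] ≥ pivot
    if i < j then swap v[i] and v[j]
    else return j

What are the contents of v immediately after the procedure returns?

[6, 6, 6, 6, 9, 9, 8, 13, 12, 13]

pivot = v[0] = 8; i = -1, j = 10
j→6 (v[6]=6≤8), i→0 (v[0]=8≥8); i<j, swap → [6, 9, 6, 6, 9, 6, 8, 13, 12, 13]
j→5 (v[5]=6≤8), i→1 (v[1]=9≥8); i<j, swap → [6, 6, 6, 6, 9, 9, 8, 13, 12, 13]
j→3, i→4; i≥j, return j=3. v = [6, 6, 6, 6, 9, 9, 8, 13, 12, 13]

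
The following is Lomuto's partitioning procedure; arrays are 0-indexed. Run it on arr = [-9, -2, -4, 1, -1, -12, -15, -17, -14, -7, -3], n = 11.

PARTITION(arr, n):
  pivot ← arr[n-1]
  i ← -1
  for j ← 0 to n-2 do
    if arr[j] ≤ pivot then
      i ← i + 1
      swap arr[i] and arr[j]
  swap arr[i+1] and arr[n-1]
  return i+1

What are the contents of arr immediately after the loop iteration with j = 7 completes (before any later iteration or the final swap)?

pivot = arr[10] = -3; i = -1
j=0: arr[0]=-9 ≤ -3 → i=0, swap arr[0],arr[0] (no change) → [-9, -2, -4, 1, -1, -12, -15, -17, -14, -7, -3]
j=1: arr[1]=-2 > -3 → no swap
j=2: arr[2]=-4 ≤ -3 → i=1, swap arr[1],arr[2] → [-9, -4, -2, 1, -1, -12, -15, -17, -14, -7, -3]
j=3: arr[3]=1 > -3 → no swap
j=4: arr[4]=-1 > -3 → no swap
j=5: arr[5]=-12 ≤ -3 → i=2, swap arr[2],arr[5] → [-9, -4, -12, 1, -1, -2, -15, -17, -14, -7, -3]
j=6: arr[6]=-15 ≤ -3 → i=3, swap arr[3],arr[6] → [-9, -4, -12, -15, -1, -2, 1, -17, -14, -7, -3]
j=7: arr[7]=-17 ≤ -3 → i=4, swap arr[4],arr[7] → [-9, -4, -12, -15, -17, -2, 1, -1, -14, -7, -3]
(after j=7) arr = [-9, -4, -12, -15, -17, -2, 1, -1, -14, -7, -3]

[-9, -4, -12, -15, -17, -2, 1, -1, -14, -7, -3]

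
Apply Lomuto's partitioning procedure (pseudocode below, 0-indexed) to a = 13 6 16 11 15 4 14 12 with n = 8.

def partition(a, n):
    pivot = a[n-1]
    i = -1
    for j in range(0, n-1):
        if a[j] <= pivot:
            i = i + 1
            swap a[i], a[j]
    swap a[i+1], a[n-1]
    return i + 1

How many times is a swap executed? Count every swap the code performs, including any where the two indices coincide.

4

pivot = a[7] = 12; i = -1
j=0: a[0]=13 > 12 → no swap
j=1: a[1]=6 ≤ 12 → i=0, swap a[0],a[1] → 6 13 16 11 15 4 14 12
j=2: a[2]=16 > 12 → no swap
j=3: a[3]=11 ≤ 12 → i=1, swap a[1],a[3] → 6 11 16 13 15 4 14 12
j=4: a[4]=15 > 12 → no swap
j=5: a[5]=4 ≤ 12 → i=2, swap a[2],a[5] → 6 11 4 13 15 16 14 12
j=6: a[6]=14 > 12 → no swap
final swap a[3],a[7] → 6 11 4 12 15 16 14 13; return 3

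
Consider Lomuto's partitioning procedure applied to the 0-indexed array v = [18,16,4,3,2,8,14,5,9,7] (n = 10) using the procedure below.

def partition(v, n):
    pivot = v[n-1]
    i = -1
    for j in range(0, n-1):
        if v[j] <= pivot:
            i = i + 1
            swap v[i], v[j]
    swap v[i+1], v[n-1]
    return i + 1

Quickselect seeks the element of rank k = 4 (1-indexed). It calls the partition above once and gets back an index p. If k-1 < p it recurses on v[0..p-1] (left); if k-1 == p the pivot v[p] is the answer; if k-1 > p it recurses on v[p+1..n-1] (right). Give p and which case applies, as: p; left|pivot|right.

4; left

pivot = v[9] = 7; i = -1
j=0: v[0]=18 > 7 → no swap
j=1: v[1]=16 > 7 → no swap
j=2: v[2]=4 ≤ 7 → i=0, swap v[0],v[2] → [4,16,18,3,2,8,14,5,9,7]
j=3: v[3]=3 ≤ 7 → i=1, swap v[1],v[3] → [4,3,18,16,2,8,14,5,9,7]
j=4: v[4]=2 ≤ 7 → i=2, swap v[2],v[4] → [4,3,2,16,18,8,14,5,9,7]
j=5: v[5]=8 > 7 → no swap
j=6: v[6]=14 > 7 → no swap
j=7: v[7]=5 ≤ 7 → i=3, swap v[3],v[7] → [4,3,2,5,18,8,14,16,9,7]
j=8: v[8]=9 > 7 → no swap
final swap v[4],v[9] → [4,3,2,5,7,8,14,16,9,18]; return 4
p = 4; k-1 = 3 < 4 ⇒ left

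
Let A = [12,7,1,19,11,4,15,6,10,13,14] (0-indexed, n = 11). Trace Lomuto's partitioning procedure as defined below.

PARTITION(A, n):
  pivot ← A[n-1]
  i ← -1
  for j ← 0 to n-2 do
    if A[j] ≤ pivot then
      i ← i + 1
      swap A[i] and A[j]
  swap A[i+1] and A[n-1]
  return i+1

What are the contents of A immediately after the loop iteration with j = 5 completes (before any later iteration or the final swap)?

pivot=14, i=-1
j=0: 12≤14, i=0, swap(0,0) ⇒ [12,7,1,19,11,4,15,6,10,13,14]
j=1: 7≤14, i=1, swap(1,1) ⇒ [12,7,1,19,11,4,15,6,10,13,14]
j=2: 1≤14, i=2, swap(2,2) ⇒ [12,7,1,19,11,4,15,6,10,13,14]
j=3: 19>14, skip
j=4: 11≤14, i=3, swap(3,4) ⇒ [12,7,1,11,19,4,15,6,10,13,14]
j=5: 4≤14, i=4, swap(4,5) ⇒ [12,7,1,11,4,19,15,6,10,13,14]
(after j=5) A = [12,7,1,11,4,19,15,6,10,13,14]

[12,7,1,11,4,19,15,6,10,13,14]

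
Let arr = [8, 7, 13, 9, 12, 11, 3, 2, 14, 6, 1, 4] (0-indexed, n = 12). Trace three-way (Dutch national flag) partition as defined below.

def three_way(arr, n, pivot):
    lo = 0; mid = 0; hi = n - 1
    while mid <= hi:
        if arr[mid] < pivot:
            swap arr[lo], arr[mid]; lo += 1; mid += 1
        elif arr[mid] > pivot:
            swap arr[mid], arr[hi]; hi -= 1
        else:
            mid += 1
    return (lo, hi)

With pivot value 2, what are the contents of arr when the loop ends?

[1, 2, 9, 12, 11, 3, 13, 14, 6, 7, 4, 8]

pivot = 2; lo=0, mid=0, hi=11
arr[mid]=8>2: swap arr[0],arr[11]; hi=10 → [4, 7, 13, 9, 12, 11, 3, 2, 14, 6, 1, 8]
arr[mid]=4>2: swap arr[0],arr[10]; hi=9 → [1, 7, 13, 9, 12, 11, 3, 2, 14, 6, 4, 8]
arr[mid]=1<2: swap arr[0],arr[0]; lo=1,mid=1 → [1, 7, 13, 9, 12, 11, 3, 2, 14, 6, 4, 8]
arr[mid]=7>2: swap arr[1],arr[9]; hi=8 → [1, 6, 13, 9, 12, 11, 3, 2, 14, 7, 4, 8]
arr[mid]=6>2: swap arr[1],arr[8]; hi=7 → [1, 14, 13, 9, 12, 11, 3, 2, 6, 7, 4, 8]
arr[mid]=14>2: swap arr[1],arr[7]; hi=6 → [1, 2, 13, 9, 12, 11, 3, 14, 6, 7, 4, 8]
arr[mid]=2=2: mid=2
arr[mid]=13>2: swap arr[2],arr[6]; hi=5 → [1, 2, 3, 9, 12, 11, 13, 14, 6, 7, 4, 8]
arr[mid]=3>2: swap arr[2],arr[5]; hi=4 → [1, 2, 11, 9, 12, 3, 13, 14, 6, 7, 4, 8]
arr[mid]=11>2: swap arr[2],arr[4]; hi=3 → [1, 2, 12, 9, 11, 3, 13, 14, 6, 7, 4, 8]
arr[mid]=12>2: swap arr[2],arr[3]; hi=2 → [1, 2, 9, 12, 11, 3, 13, 14, 6, 7, 4, 8]
arr[mid]=9>2: swap arr[2],arr[2]; hi=1 → [1, 2, 9, 12, 11, 3, 13, 14, 6, 7, 4, 8]
end: lo=1, hi=1; arr = [1, 2, 9, 12, 11, 3, 13, 14, 6, 7, 4, 8]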